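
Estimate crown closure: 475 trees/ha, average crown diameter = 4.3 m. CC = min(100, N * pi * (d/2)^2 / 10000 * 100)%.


(d/2)^2 = (4.3/2)^2 = 2.15^2 = 4.6225
Crown area = 3.141593 * 4.6225 = 14.5220 m^2
N * area / 10000 * 100 = 475 * 14.5220 / 10000 * 100 = 68.9795
CC = min(100, 68.9795) = 68.9795 ≈ 69.0%

69.0%


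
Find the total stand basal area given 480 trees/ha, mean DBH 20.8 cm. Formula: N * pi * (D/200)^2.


(D/200)^2 = (20.8/200)^2 = 0.104^2 = 0.010816
Individual BA = 3.141593 * 0.010816 = 0.0339795 m^2
Stand BA = 480 * 0.0339795 = 16.3102 ≈ 16.31 m^2/ha

16.31 m^2/ha


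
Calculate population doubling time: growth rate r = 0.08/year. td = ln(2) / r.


td = ln(2) / 0.08 = 0.693147 / 0.08 = 8.66434 ≈ 8.7 years

8.7 years


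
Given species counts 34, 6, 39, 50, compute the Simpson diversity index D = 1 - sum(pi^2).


Total N = 34 + 6 + 39 + 50 = 129
Per-species terms:
  p = 34/129 = 0.263566; p^2 = 0.263566^2 = 0.069467
  p = 6/129 = 0.046512; p^2 = 0.046512^2 = 0.002163
  p = 39/129 = 0.302326; p^2 = 0.302326^2 = 0.091401
  p = 50/129 = 0.387597; p^2 = 0.387597^2 = 0.150231
sum(p^2) = 0.069467 + 0.002163 + 0.091401 + 0.150231 = 0.313262
D = 1 - 0.313262 = 0.686738 ≈ 0.6867

0.6867


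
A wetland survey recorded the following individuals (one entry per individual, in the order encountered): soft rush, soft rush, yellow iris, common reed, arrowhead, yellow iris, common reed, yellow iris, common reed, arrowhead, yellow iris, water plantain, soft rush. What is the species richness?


Total individuals logged = 13
Distinct species (count of individuals): soft rush (3), yellow iris (4), common reed (3), arrowhead (2), water plantain (1)
Species richness = number of distinct species = 5

5


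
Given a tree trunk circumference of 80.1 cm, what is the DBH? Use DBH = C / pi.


DBH = C / pi = 80.1 / 3.141593 = 25.4966 ≈ 25.50 cm

25.50 cm


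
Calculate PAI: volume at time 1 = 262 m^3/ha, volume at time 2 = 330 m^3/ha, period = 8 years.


PAI = (V2 - V1) / period = (330 - 262) / 8 = 68 / 8 = 8.50 m^3/ha/yr

8.50 m^3/ha/yr


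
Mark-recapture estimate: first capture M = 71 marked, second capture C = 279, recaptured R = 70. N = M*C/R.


N = M * C / R = 71 * 279 / 70 = 19809 / 70 = 282.99 ≈ 283

283 individuals


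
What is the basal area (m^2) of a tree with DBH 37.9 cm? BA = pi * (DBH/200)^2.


D/200 = 37.9/200 = 0.1895 m
(D/200)^2 = 0.1895^2 = 0.03591025
BA = 3.141593 * 0.03591025 = 0.112815 ≈ 0.1128 m^2

0.1128 m^2


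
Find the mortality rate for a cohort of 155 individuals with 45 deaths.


Mortality rate = 45 / 155 = 0.290323 ≈ 0.2903

0.2903


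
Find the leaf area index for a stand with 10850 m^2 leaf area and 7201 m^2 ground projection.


LAI = 10850 / 7201 = 1.5067 ≈ 1.51

1.51


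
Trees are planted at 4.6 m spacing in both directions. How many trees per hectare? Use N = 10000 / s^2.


N = 10000 / 4.6^2 = 10000 / 21.16 = 472.590 ≈ 473 trees/ha

473 trees/ha


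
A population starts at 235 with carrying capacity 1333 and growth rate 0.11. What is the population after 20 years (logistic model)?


(K - N0)/N0 = (1333 - 235)/235 = 1098/235 = 4.67234
r*t = 0.11 * 20 = 2.2; exp(-2.2) = 0.110803
4.67234 * 0.110803 = 0.517709
1 + 0.517709 = 1.51771
N = 1333 / 1.51771 = 878.297 ≈ 878

878


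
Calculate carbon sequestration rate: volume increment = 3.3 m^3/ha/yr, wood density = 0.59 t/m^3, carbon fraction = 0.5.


C = 3.3 * 0.59 * 0.5 = 0.9735 ≈ 0.97 t C/ha/yr

0.97 t C/ha/yr


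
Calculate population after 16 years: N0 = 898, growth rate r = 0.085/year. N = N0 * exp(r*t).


r*t = 0.085 * 16 = 1.36
exp(1.36) = 3.89619
N = 898 * 3.89619 = 3498.78 ≈ 3499

3499


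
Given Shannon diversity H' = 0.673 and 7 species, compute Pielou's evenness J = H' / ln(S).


ln(7) = 1.94591
J = H' / ln(S) = 0.673 / 1.94591 = 0.345854 ≈ 0.3459

0.3459


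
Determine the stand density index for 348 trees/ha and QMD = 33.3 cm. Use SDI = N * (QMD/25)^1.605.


QMD/25 = 33.3/25 = 1.332
(1.332)^1.605 = exp(1.605 * ln(1.332)) = exp(1.605 * 0.286682) = exp(0.460125) = 1.58427
SDI = 348 * 1.58427 = 551.326 ≈ 551

551


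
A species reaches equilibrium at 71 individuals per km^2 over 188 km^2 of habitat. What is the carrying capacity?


K = 71 * 188 = 13348 individuals

13348 individuals


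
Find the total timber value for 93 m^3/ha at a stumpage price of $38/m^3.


Value = 93 * 38 = $3534/ha

$3534/ha


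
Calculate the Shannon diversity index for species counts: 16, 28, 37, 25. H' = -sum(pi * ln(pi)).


Total N = 16 + 28 + 37 + 25 = 106
Per-species terms:
  p = 16/106 = 0.150943; ln(p) = -1.890853; p*ln(p) = 0.150943 * (-1.890853) = -0.285411
  p = 28/106 = 0.264151; ln(p) = -1.331234; p*ln(p) = 0.264151 * (-1.331234) = -0.351647
  p = 37/106 = 0.349057; ln(p) = -1.052520; p*ln(p) = 0.349057 * (-1.052520) = -0.367389
  p = 25/106 = 0.235849; ln(p) = -1.444564; p*ln(p) = 0.235849 * (-1.444564) = -0.340699
sum(p*ln(p)) = (-0.285411) + (-0.351647) + (-0.367389) + (-0.340699) = -1.345146
H' = -(-1.345146) = 1.345146 ≈ 1.3451

1.3451


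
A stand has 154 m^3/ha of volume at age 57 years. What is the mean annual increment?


MAI = 154 / 57 = 2.7018 ≈ 2.70 m^3/ha/yr

2.70 m^3/ha/yr


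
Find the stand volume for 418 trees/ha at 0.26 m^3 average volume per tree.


V_stand = 418 * 0.26 = 108.68 ≈ 108.7 m^3/ha

108.7 m^3/ha


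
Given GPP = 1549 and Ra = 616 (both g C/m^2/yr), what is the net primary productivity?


NPP = GPP - Ra = 1549 - 616 = 933 g C/m^2/yr

933 g C/m^2/yr


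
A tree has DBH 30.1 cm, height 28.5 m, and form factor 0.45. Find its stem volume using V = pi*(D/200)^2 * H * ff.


(D/200)^2 = (30.1/200)^2 = 0.1505^2 = 0.02265025
BA = 3.141593 * 0.02265025 = 0.0711579 m^2
V = 0.0711579 * 28.5 * 0.45 = 0.912600 ≈ 0.913 m^3

0.913 m^3


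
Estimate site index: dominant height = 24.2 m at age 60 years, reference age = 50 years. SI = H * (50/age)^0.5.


50/60 = 0.833333
(0.833333)^0.5 = 0.912871
SI = 24.2 * 0.912871 = 22.0915 ≈ 22.1 m

22.1 m


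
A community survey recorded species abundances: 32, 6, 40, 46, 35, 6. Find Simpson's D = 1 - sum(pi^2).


Total N = 32 + 6 + 40 + 46 + 35 + 6 = 165
Per-species terms:
  p = 32/165 = 0.193939; p^2 = 0.193939^2 = 0.037612
  p = 6/165 = 0.036364; p^2 = 0.036364^2 = 0.001322
  p = 40/165 = 0.242424; p^2 = 0.242424^2 = 0.058769
  p = 46/165 = 0.278788; p^2 = 0.278788^2 = 0.077723
  p = 35/165 = 0.212121; p^2 = 0.212121^2 = 0.044995
  p = 6/165 = 0.036364; p^2 = 0.036364^2 = 0.001322
sum(p^2) = 0.037612 + 0.001322 + 0.058769 + 0.077723 + 0.044995 + 0.001322 = 0.221743
D = 1 - 0.221743 = 0.778257 ≈ 0.7783

0.7783


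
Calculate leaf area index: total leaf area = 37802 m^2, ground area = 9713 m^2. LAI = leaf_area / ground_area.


LAI = 37802 / 9713 = 3.8919 ≈ 3.89

3.89


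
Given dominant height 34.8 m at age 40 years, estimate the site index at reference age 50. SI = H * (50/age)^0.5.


50/40 = 1.25000
(1.25000)^0.5 = 1.11803
SI = 34.8 * 1.11803 = 38.9074 ≈ 38.9 m

38.9 m


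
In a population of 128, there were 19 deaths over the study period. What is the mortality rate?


Mortality rate = 19 / 128 = 0.148438 ≈ 0.1484

0.1484


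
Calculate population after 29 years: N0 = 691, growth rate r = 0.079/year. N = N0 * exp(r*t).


r*t = 0.079 * 29 = 2.291
exp(2.291) = 9.88482
N = 691 * 9.88482 = 6830.41 ≈ 6830

6830


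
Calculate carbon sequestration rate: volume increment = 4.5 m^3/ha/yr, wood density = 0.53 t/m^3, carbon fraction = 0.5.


C = 4.5 * 0.53 * 0.5 = 1.1925 ≈ 1.19 t C/ha/yr

1.19 t C/ha/yr


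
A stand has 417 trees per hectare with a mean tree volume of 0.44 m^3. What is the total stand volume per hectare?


V_stand = 417 * 0.44 = 183.48 ≈ 183.5 m^3/ha

183.5 m^3/ha


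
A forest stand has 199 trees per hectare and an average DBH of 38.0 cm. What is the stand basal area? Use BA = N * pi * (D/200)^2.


(D/200)^2 = (38.0/200)^2 = 0.19^2 = 0.0361
Individual BA = 3.141593 * 0.0361 = 0.113412 m^2
Stand BA = 199 * 0.113412 = 22.5690 ≈ 22.57 m^2/ha

22.57 m^2/ha


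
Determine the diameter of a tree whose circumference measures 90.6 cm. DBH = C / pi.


DBH = C / pi = 90.6 / 3.141593 = 28.8389 ≈ 28.84 cm

28.84 cm


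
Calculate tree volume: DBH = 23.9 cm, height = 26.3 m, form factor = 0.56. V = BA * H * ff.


(D/200)^2 = (23.9/200)^2 = 0.1195^2 = 0.01428025
BA = 3.141593 * 0.01428025 = 0.0448627 m^2
V = 0.0448627 * 26.3 * 0.56 = 0.660738 ≈ 0.661 m^3

0.661 m^3


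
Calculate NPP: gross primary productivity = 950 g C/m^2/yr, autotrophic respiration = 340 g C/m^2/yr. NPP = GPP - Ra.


NPP = GPP - Ra = 950 - 340 = 610 g C/m^2/yr

610 g C/m^2/yr


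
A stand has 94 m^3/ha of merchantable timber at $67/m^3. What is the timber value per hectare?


Value = 94 * 67 = $6298/ha

$6298/ha


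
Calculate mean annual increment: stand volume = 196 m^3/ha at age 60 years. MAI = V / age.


MAI = 196 / 60 = 3.2667 ≈ 3.27 m^3/ha/yr

3.27 m^3/ha/yr


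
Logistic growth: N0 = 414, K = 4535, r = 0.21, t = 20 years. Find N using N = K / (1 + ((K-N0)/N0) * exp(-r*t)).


(K - N0)/N0 = (4535 - 414)/414 = 4121/414 = 9.95411
r*t = 0.21 * 20 = 4.2; exp(-4.2) = 0.0149956
9.95411 * 0.0149956 = 0.149268
1 + 0.149268 = 1.14927
N = 4535 / 1.14927 = 3945.98 ≈ 3946

3946


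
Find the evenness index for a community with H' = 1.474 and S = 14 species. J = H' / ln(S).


ln(14) = 2.63906
J = H' / ln(S) = 1.474 / 2.63906 = 0.558532 ≈ 0.5585

0.5585


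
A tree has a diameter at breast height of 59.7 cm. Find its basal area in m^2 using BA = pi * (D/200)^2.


D/200 = 59.7/200 = 0.2985 m
(D/200)^2 = 0.2985^2 = 0.08910225
BA = 3.141593 * 0.08910225 = 0.279923 ≈ 0.2799 m^2

0.2799 m^2


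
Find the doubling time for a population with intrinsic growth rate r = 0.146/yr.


td = ln(2) / 0.146 = 0.693147 / 0.146 = 4.74758 ≈ 4.7 years

4.7 years


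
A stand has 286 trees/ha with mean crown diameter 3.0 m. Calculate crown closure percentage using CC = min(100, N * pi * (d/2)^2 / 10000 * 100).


(d/2)^2 = (3.0/2)^2 = 1.5^2 = 2.25
Crown area = 3.141593 * 2.25 = 7.06858 m^2
N * area / 10000 * 100 = 286 * 7.06858 / 10000 * 100 = 20.2161
CC = min(100, 20.2161) = 20.2161 ≈ 20.2%

20.2%


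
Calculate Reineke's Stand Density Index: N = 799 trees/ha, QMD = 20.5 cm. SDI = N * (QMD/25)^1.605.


QMD/25 = 20.5/25 = 0.82
(0.82)^1.605 = exp(1.605 * ln(0.82)) = exp(1.605 * (-0.198451)) = exp(-0.318514) = 0.727229
SDI = 799 * 0.727229 = 581.056 ≈ 581

581


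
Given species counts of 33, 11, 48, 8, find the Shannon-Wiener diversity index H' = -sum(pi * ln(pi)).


Total N = 33 + 11 + 48 + 8 = 100
Per-species terms:
  p = 33/100 = 0.330000; ln(p) = -1.108663; p*ln(p) = 0.330000 * (-1.108663) = -0.365859
  p = 11/100 = 0.110000; ln(p) = -2.207275; p*ln(p) = 0.110000 * (-2.207275) = -0.242800
  p = 48/100 = 0.480000; ln(p) = -0.733969; p*ln(p) = 0.480000 * (-0.733969) = -0.352305
  p = 8/100 = 0.080000; ln(p) = -2.525729; p*ln(p) = 0.080000 * (-2.525729) = -0.202058
sum(p*ln(p)) = (-0.365859) + (-0.242800) + (-0.352305) + (-0.202058) = -1.163022
H' = -(-1.163022) = 1.163022 ≈ 1.1630

1.1630


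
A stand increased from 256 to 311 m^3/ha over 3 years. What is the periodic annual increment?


PAI = (V2 - V1) / period = (311 - 256) / 3 = 55 / 3 = 18.3333 ≈ 18.33 m^3/ha/yr

18.33 m^3/ha/yr


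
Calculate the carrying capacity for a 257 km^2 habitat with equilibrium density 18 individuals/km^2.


K = 18 * 257 = 4626 individuals

4626 individuals


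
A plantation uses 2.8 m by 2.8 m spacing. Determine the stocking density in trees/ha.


N = 10000 / 2.8^2 = 10000 / 7.84 = 1275.51 ≈ 1276 trees/ha

1276 trees/ha


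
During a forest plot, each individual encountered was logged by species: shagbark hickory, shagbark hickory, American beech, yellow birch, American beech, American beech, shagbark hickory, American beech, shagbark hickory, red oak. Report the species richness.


Total individuals logged = 10
Distinct species (count of individuals): shagbark hickory (4), American beech (4), yellow birch (1), red oak (1)
Species richness = number of distinct species = 4

4


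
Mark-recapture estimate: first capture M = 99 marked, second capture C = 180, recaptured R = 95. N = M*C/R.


N = M * C / R = 99 * 180 / 95 = 17820 / 95 = 187.58 ≈ 188

188 individuals


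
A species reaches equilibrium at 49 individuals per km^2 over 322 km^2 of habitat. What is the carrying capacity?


K = 49 * 322 = 15778 individuals

15778 individuals


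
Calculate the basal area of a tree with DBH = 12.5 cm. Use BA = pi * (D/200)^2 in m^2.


D/200 = 12.5/200 = 0.0625 m
(D/200)^2 = 0.0625^2 = 0.00390625
BA = 3.141593 * 0.00390625 = 0.0122718 ≈ 0.0123 m^2

0.0123 m^2


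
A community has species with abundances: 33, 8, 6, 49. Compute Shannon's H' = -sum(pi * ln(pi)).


Total N = 33 + 8 + 6 + 49 = 96
Per-species terms:
  p = 33/96 = 0.343750; ln(p) = -1.067841; p*ln(p) = 0.343750 * (-1.067841) = -0.367070
  p = 8/96 = 0.083333; ln(p) = -2.484911; p*ln(p) = 0.083333 * (-2.484911) = -0.207075
  p = 6/96 = 0.062500; ln(p) = -2.772589; p*ln(p) = 0.062500 * (-2.772589) = -0.173287
  p = 49/96 = 0.510417; ln(p) = -0.672527; p*ln(p) = 0.510417 * (-0.672527) = -0.343269
sum(p*ln(p)) = (-0.367070) + (-0.207075) + (-0.173287) + (-0.343269) = -1.090701
H' = -(-1.090701) = 1.090701 ≈ 1.0907

1.0907


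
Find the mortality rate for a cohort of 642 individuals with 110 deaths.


Mortality rate = 110 / 642 = 0.171340 ≈ 0.1713

0.1713


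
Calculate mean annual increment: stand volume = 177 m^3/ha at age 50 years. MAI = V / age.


MAI = 177 / 50 = 3.54 m^3/ha/yr

3.54 m^3/ha/yr


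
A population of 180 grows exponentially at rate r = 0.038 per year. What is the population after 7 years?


r*t = 0.038 * 7 = 0.266
exp(0.266) = 1.30474
N = 180 * 1.30474 = 234.853 ≈ 235

235


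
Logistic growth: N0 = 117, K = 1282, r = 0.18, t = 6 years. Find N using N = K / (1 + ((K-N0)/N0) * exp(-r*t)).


(K - N0)/N0 = (1282 - 117)/117 = 1165/117 = 9.95726
r*t = 0.18 * 6 = 1.08; exp(-1.08) = 0.339596
9.95726 * 0.339596 = 3.38145
1 + 3.38145 = 4.38145
N = 1282 / 4.38145 = 292.597 ≈ 293

293


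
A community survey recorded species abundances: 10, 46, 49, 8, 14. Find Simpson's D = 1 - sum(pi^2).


Total N = 10 + 46 + 49 + 8 + 14 = 127
Per-species terms:
  p = 10/127 = 0.078740; p^2 = 0.078740^2 = 0.006200
  p = 46/127 = 0.362205; p^2 = 0.362205^2 = 0.131192
  p = 49/127 = 0.385827; p^2 = 0.385827^2 = 0.148862
  p = 8/127 = 0.062992; p^2 = 0.062992^2 = 0.003968
  p = 14/127 = 0.110236; p^2 = 0.110236^2 = 0.012152
sum(p^2) = 0.006200 + 0.131192 + 0.148862 + 0.003968 + 0.012152 = 0.302374
D = 1 - 0.302374 = 0.697626 ≈ 0.6976

0.6976


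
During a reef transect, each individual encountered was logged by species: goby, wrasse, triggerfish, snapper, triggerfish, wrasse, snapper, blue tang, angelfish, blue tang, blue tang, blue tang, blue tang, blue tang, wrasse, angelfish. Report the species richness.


Total individuals logged = 16
Distinct species (count of individuals): goby (1), wrasse (3), triggerfish (2), snapper (2), blue tang (6), angelfish (2)
Species richness = number of distinct species = 6

6


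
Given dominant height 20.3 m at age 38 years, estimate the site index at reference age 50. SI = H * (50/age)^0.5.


50/38 = 1.31579
(1.31579)^0.5 = 1.14708
SI = 20.3 * 1.14708 = 23.2857 ≈ 23.3 m

23.3 m


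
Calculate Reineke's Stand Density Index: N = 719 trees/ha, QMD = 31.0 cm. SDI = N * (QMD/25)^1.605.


QMD/25 = 31.0/25 = 1.24
(1.24)^1.605 = exp(1.605 * ln(1.24)) = exp(1.605 * 0.215111) = exp(0.345253) = 1.41235
SDI = 719 * 1.41235 = 1015.48 ≈ 1015

1015


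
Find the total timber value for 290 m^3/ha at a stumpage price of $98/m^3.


Value = 290 * 98 = $28420/ha

$28420/ha


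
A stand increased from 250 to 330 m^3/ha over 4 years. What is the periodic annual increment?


PAI = (V2 - V1) / period = (330 - 250) / 4 = 80 / 4 = 20.00 m^3/ha/yr

20.00 m^3/ha/yr


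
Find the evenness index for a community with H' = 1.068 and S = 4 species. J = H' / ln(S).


ln(4) = 1.38629
J = H' / ln(S) = 1.068 / 1.38629 = 0.770402 ≈ 0.7704

0.7704


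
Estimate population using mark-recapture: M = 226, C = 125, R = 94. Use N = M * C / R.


N = M * C / R = 226 * 125 / 94 = 28250 / 94 = 300.53 ≈ 301

301 individuals


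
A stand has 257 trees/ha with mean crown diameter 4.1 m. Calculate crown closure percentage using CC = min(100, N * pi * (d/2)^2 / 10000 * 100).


(d/2)^2 = (4.1/2)^2 = 2.05^2 = 4.2025
Crown area = 3.141593 * 4.2025 = 13.2025 m^2
N * area / 10000 * 100 = 257 * 13.2025 / 10000 * 100 = 33.9304
CC = min(100, 33.9304) = 33.9304 ≈ 33.9%

33.9%


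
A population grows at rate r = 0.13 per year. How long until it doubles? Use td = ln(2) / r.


td = ln(2) / 0.13 = 0.693147 / 0.13 = 5.33190 ≈ 5.3 years

5.3 years


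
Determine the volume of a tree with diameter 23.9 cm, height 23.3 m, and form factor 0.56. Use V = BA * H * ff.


(D/200)^2 = (23.9/200)^2 = 0.1195^2 = 0.01428025
BA = 3.141593 * 0.01428025 = 0.0448627 m^2
V = 0.0448627 * 23.3 * 0.56 = 0.585369 ≈ 0.585 m^3

0.585 m^3


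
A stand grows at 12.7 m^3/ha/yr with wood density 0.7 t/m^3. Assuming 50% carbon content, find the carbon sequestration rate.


C = 12.7 * 0.7 * 0.5 = 4.445 ≈ 4.45 t C/ha/yr

4.45 t C/ha/yr


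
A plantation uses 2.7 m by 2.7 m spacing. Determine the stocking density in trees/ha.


N = 10000 / 2.7^2 = 10000 / 7.29 = 1371.74 ≈ 1372 trees/ha

1372 trees/ha


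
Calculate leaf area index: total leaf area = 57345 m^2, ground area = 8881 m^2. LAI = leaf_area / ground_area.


LAI = 57345 / 8881 = 6.4570 ≈ 6.46

6.46


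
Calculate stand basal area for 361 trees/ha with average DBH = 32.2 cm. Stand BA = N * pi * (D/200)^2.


(D/200)^2 = (32.2/200)^2 = 0.161^2 = 0.025921
Individual BA = 3.141593 * 0.025921 = 0.0814332 m^2
Stand BA = 361 * 0.0814332 = 29.3974 ≈ 29.40 m^2/ha

29.40 m^2/ha


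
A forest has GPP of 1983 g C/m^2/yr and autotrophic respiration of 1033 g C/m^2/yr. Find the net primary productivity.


NPP = GPP - Ra = 1983 - 1033 = 950 g C/m^2/yr

950 g C/m^2/yr


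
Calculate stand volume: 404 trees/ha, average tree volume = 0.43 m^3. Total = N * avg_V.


V_stand = 404 * 0.43 = 173.72 ≈ 173.7 m^3/ha

173.7 m^3/ha


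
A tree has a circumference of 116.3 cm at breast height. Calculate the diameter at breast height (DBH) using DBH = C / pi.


DBH = C / pi = 116.3 / 3.141593 = 37.0194 ≈ 37.02 cm

37.02 cm


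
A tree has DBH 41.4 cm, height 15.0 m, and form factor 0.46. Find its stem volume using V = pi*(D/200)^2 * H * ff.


(D/200)^2 = (41.4/200)^2 = 0.207^2 = 0.042849
BA = 3.141593 * 0.042849 = 0.134614 m^2
V = 0.134614 * 15.0 * 0.46 = 0.928837 ≈ 0.929 m^3

0.929 m^3


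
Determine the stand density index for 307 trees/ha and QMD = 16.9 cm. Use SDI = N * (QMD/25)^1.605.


QMD/25 = 16.9/25 = 0.676
(0.676)^1.605 = exp(1.605 * ln(0.676)) = exp(1.605 * (-0.391562)) = exp(-0.628457) = 0.533414
SDI = 307 * 0.533414 = 163.758 ≈ 164

164


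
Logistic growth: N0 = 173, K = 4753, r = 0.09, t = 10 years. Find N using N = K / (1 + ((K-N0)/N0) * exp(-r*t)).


(K - N0)/N0 = (4753 - 173)/173 = 4580/173 = 26.4740
r*t = 0.09 * 10 = 0.9; exp(-0.9) = 0.406570
26.4740 * 0.406570 = 10.7635
1 + 10.7635 = 11.7635
N = 4753 / 11.7635 = 404.046 ≈ 404

404


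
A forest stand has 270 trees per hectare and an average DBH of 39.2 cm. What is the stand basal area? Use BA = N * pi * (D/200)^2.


(D/200)^2 = (39.2/200)^2 = 0.196^2 = 0.038416
Individual BA = 3.141593 * 0.038416 = 0.120687 m^2
Stand BA = 270 * 0.120687 = 32.5855 ≈ 32.59 m^2/ha

32.59 m^2/ha


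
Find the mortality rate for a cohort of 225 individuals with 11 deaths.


Mortality rate = 11 / 225 = 0.048889 ≈ 0.0489

0.0489


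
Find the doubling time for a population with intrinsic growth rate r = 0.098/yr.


td = ln(2) / 0.098 = 0.693147 / 0.098 = 7.07293 ≈ 7.1 years

7.1 years


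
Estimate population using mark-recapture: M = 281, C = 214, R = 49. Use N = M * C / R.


N = M * C / R = 281 * 214 / 49 = 60134 / 49 = 1227.22 ≈ 1227

1227 individuals


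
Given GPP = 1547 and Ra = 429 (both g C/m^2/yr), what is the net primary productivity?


NPP = GPP - Ra = 1547 - 429 = 1118 g C/m^2/yr

1118 g C/m^2/yr


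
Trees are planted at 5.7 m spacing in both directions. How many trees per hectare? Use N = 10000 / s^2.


N = 10000 / 5.7^2 = 10000 / 32.49 = 307.787 ≈ 308 trees/ha

308 trees/ha


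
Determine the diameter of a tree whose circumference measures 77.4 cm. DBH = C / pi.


DBH = C / pi = 77.4 / 3.141593 = 24.6372 ≈ 24.64 cm

24.64 cm


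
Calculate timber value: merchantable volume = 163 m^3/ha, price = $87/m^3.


Value = 163 * 87 = $14181/ha

$14181/ha


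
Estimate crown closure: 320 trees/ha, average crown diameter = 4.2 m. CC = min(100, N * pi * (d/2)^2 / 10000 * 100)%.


(d/2)^2 = (4.2/2)^2 = 2.1^2 = 4.41
Crown area = 3.141593 * 4.41 = 13.8544 m^2
N * area / 10000 * 100 = 320 * 13.8544 / 10000 * 100 = 44.3341
CC = min(100, 44.3341) = 44.3341 ≈ 44.3%

44.3%


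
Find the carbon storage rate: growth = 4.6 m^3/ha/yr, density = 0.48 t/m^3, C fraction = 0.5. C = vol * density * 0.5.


C = 4.6 * 0.48 * 0.5 = 1.104 ≈ 1.10 t C/ha/yr

1.10 t C/ha/yr


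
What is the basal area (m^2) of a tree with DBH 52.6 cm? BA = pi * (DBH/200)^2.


D/200 = 52.6/200 = 0.263 m
(D/200)^2 = 0.263^2 = 0.069169
BA = 3.141593 * 0.069169 = 0.217301 ≈ 0.2173 m^2

0.2173 m^2


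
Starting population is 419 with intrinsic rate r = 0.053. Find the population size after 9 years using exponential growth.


r*t = 0.053 * 9 = 0.477
exp(0.477) = 1.61123
N = 419 * 1.61123 = 675.105 ≈ 675

675


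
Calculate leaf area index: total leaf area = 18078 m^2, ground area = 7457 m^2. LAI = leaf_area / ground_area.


LAI = 18078 / 7457 = 2.4243 ≈ 2.42

2.42


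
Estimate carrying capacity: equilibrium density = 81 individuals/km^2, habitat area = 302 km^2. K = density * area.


K = 81 * 302 = 24462 individuals

24462 individuals


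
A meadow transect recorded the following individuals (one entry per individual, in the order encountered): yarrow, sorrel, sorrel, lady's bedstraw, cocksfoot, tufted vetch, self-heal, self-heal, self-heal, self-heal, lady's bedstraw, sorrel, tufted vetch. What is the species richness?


Total individuals logged = 13
Distinct species (count of individuals): yarrow (1), sorrel (3), lady's bedstraw (2), cocksfoot (1), tufted vetch (2), self-heal (4)
Species richness = number of distinct species = 6

6


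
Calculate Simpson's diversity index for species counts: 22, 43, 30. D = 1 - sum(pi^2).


Total N = 22 + 43 + 30 = 95
Per-species terms:
  p = 22/95 = 0.231579; p^2 = 0.231579^2 = 0.053629
  p = 43/95 = 0.452632; p^2 = 0.452632^2 = 0.204876
  p = 30/95 = 0.315789; p^2 = 0.315789^2 = 0.099723
sum(p^2) = 0.053629 + 0.204876 + 0.099723 = 0.358228
D = 1 - 0.358228 = 0.641772 ≈ 0.6418

0.6418


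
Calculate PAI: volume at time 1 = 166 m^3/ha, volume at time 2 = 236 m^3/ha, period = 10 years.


PAI = (V2 - V1) / period = (236 - 166) / 10 = 70 / 10 = 7.00 m^3/ha/yr

7.00 m^3/ha/yr


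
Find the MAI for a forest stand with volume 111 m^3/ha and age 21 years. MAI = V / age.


MAI = 111 / 21 = 5.2857 ≈ 5.29 m^3/ha/yr

5.29 m^3/ha/yr


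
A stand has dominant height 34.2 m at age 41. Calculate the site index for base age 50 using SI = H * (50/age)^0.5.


50/41 = 1.21951
(1.21951)^0.5 = 1.10431
SI = 34.2 * 1.10431 = 37.7674 ≈ 37.8 m

37.8 m


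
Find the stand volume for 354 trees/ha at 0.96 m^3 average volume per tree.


V_stand = 354 * 0.96 = 339.84 ≈ 339.8 m^3/ha

339.8 m^3/ha


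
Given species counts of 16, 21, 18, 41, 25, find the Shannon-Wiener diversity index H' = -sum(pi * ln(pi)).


Total N = 16 + 21 + 18 + 41 + 25 = 121
Per-species terms:
  p = 16/121 = 0.132231; ln(p) = -2.023205; p*ln(p) = 0.132231 * (-2.023205) = -0.267530
  p = 21/121 = 0.173554; ln(p) = -1.751266; p*ln(p) = 0.173554 * (-1.751266) = -0.303939
  p = 18/121 = 0.148760; ln(p) = -1.905421; p*ln(p) = 0.148760 * (-1.905421) = -0.283450
  p = 41/121 = 0.338843; ln(p) = -1.082218; p*ln(p) = 0.338843 * (-1.082218) = -0.366702
  p = 25/121 = 0.206612; ln(p) = -1.576913; p*ln(p) = 0.206612 * (-1.576913) = -0.325809
sum(p*ln(p)) = (-0.267530) + (-0.303939) + (-0.283450) + (-0.366702) + (-0.325809) = -1.547430
H' = -(-1.547430) = 1.547430 ≈ 1.5474

1.5474


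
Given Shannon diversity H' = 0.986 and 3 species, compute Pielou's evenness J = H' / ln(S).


ln(3) = 1.09861
J = H' / ln(S) = 0.986 / 1.09861 = 0.897498 ≈ 0.8975

0.8975


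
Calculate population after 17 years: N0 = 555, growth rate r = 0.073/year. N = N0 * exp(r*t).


r*t = 0.073 * 17 = 1.241
exp(1.241) = 3.45907
N = 555 * 3.45907 = 1919.78 ≈ 1920

1920


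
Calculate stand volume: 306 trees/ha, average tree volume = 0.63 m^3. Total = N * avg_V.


V_stand = 306 * 0.63 = 192.78 ≈ 192.8 m^3/ha

192.8 m^3/ha


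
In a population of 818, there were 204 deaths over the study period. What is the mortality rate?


Mortality rate = 204 / 818 = 0.249389 ≈ 0.2494

0.2494


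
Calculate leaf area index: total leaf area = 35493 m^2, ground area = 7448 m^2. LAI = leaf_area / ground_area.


LAI = 35493 / 7448 = 4.7654 ≈ 4.77

4.77


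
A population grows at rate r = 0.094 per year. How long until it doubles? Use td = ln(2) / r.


td = ln(2) / 0.094 = 0.693147 / 0.094 = 7.37390 ≈ 7.4 years

7.4 years


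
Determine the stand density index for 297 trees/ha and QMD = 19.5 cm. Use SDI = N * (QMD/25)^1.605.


QMD/25 = 19.5/25 = 0.78
(0.78)^1.605 = exp(1.605 * ln(0.78)) = exp(1.605 * (-0.248461)) = exp(-0.398780) = 0.671138
SDI = 297 * 0.671138 = 199.328 ≈ 199

199


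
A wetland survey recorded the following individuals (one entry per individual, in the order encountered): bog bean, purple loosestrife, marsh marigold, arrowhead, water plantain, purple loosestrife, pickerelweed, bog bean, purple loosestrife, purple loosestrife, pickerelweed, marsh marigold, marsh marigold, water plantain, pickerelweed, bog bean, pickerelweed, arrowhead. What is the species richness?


Total individuals logged = 18
Distinct species (count of individuals): bog bean (3), purple loosestrife (4), marsh marigold (3), arrowhead (2), water plantain (2), pickerelweed (4)
Species richness = number of distinct species = 6

6


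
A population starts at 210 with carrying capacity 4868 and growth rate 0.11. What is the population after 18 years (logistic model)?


(K - N0)/N0 = (4868 - 210)/210 = 4658/210 = 22.1810
r*t = 0.11 * 18 = 1.98; exp(-1.98) = 0.138069
22.1810 * 0.138069 = 3.06251
1 + 3.06251 = 4.06251
N = 4868 / 4.06251 = 1198.27 ≈ 1198

1198


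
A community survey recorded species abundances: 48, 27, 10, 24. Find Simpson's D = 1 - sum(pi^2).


Total N = 48 + 27 + 10 + 24 = 109
Per-species terms:
  p = 48/109 = 0.440367; p^2 = 0.440367^2 = 0.193923
  p = 27/109 = 0.247706; p^2 = 0.247706^2 = 0.061358
  p = 10/109 = 0.091743; p^2 = 0.091743^2 = 0.008417
  p = 24/109 = 0.220183; p^2 = 0.220183^2 = 0.048481
sum(p^2) = 0.193923 + 0.061358 + 0.008417 + 0.048481 = 0.312179
D = 1 - 0.312179 = 0.687821 ≈ 0.6878

0.6878


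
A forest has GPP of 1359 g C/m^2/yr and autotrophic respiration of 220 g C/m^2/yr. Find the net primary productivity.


NPP = GPP - Ra = 1359 - 220 = 1139 g C/m^2/yr

1139 g C/m^2/yr


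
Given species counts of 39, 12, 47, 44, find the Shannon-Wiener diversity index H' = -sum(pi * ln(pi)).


Total N = 39 + 12 + 47 + 44 = 142
Per-species terms:
  p = 39/142 = 0.274648; ln(p) = -1.292265; p*ln(p) = 0.274648 * (-1.292265) = -0.354918
  p = 12/142 = 0.084507; ln(p) = -2.470921; p*ln(p) = 0.084507 * (-2.470921) = -0.208810
  p = 47/142 = 0.330986; ln(p) = -1.105679; p*ln(p) = 0.330986 * (-1.105679) = -0.365964
  p = 44/142 = 0.309859; ln(p) = -1.171638; p*ln(p) = 0.309859 * (-1.171638) = -0.363043
sum(p*ln(p)) = (-0.354918) + (-0.208810) + (-0.365964) + (-0.363043) = -1.292735
H' = -(-1.292735) = 1.292735 ≈ 1.2927

1.2927


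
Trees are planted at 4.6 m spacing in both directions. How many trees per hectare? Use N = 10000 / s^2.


N = 10000 / 4.6^2 = 10000 / 21.16 = 472.590 ≈ 473 trees/ha

473 trees/ha


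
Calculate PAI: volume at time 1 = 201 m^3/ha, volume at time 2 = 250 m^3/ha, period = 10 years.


PAI = (V2 - V1) / period = (250 - 201) / 10 = 49 / 10 = 4.90 m^3/ha/yr

4.90 m^3/ha/yr


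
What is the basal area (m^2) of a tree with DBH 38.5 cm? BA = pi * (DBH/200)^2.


D/200 = 38.5/200 = 0.1925 m
(D/200)^2 = 0.1925^2 = 0.03705625
BA = 3.141593 * 0.03705625 = 0.116416 ≈ 0.1164 m^2

0.1164 m^2


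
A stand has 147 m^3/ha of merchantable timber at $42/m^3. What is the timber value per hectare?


Value = 147 * 42 = $6174/ha

$6174/ha


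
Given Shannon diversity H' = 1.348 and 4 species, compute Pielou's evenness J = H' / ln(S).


ln(4) = 1.38629
J = H' / ln(S) = 1.348 / 1.38629 = 0.972380 ≈ 0.9724

0.9724


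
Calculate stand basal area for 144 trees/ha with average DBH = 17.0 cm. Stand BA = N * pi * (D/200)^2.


(D/200)^2 = (17.0/200)^2 = 0.085^2 = 0.007225
Individual BA = 3.141593 * 0.007225 = 0.0226980 m^2
Stand BA = 144 * 0.0226980 = 3.26851 ≈ 3.27 m^2/ha

3.27 m^2/ha


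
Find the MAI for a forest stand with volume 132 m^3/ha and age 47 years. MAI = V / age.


MAI = 132 / 47 = 2.8085 ≈ 2.81 m^3/ha/yr

2.81 m^3/ha/yr


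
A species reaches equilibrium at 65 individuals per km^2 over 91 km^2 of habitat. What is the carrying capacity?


K = 65 * 91 = 5915 individuals

5915 individuals


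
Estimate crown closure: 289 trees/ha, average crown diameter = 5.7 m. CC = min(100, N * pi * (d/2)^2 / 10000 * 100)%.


(d/2)^2 = (5.7/2)^2 = 2.85^2 = 8.1225
Crown area = 3.141593 * 8.1225 = 25.5176 m^2
N * area / 10000 * 100 = 289 * 25.5176 / 10000 * 100 = 73.7459
CC = min(100, 73.7459) = 73.7459 ≈ 73.7%

73.7%


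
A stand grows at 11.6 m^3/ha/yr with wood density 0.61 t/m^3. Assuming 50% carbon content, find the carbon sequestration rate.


C = 11.6 * 0.61 * 0.5 = 3.538 ≈ 3.54 t C/ha/yr

3.54 t C/ha/yr


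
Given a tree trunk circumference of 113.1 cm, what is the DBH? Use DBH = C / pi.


DBH = C / pi = 113.1 / 3.141593 = 36.0008 ≈ 36.00 cm

36.00 cm


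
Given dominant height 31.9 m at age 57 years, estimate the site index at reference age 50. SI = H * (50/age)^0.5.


50/57 = 0.877193
(0.877193)^0.5 = 0.936586
SI = 31.9 * 0.936586 = 29.8771 ≈ 29.9 m

29.9 m


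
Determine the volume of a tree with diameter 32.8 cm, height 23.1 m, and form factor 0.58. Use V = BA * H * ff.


(D/200)^2 = (32.8/200)^2 = 0.164^2 = 0.026896
BA = 3.141593 * 0.026896 = 0.0844963 m^2
V = 0.0844963 * 23.1 * 0.58 = 1.13208 ≈ 1.132 m^3

1.132 m^3


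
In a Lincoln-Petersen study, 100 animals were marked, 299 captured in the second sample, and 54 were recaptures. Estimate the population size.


N = M * C / R = 100 * 299 / 54 = 29900 / 54 = 553.70 ≈ 554

554 individuals


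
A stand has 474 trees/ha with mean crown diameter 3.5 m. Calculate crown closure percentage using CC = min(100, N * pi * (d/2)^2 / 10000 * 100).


(d/2)^2 = (3.5/2)^2 = 1.75^2 = 3.0625
Crown area = 3.141593 * 3.0625 = 9.62113 m^2
N * area / 10000 * 100 = 474 * 9.62113 / 10000 * 100 = 45.6042
CC = min(100, 45.6042) = 45.6042 ≈ 45.6%

45.6%


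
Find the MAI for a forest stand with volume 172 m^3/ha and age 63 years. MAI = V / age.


MAI = 172 / 63 = 2.7302 ≈ 2.73 m^3/ha/yr

2.73 m^3/ha/yr


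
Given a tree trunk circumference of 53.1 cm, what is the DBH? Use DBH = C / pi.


DBH = C / pi = 53.1 / 3.141593 = 16.9023 ≈ 16.90 cm

16.90 cm


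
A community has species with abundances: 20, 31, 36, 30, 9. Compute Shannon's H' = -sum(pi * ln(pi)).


Total N = 20 + 31 + 36 + 30 + 9 = 126
Per-species terms:
  p = 20/126 = 0.158730; ln(p) = -1.840551; p*ln(p) = 0.158730 * (-1.840551) = -0.292151
  p = 31/126 = 0.246032; ln(p) = -1.402294; p*ln(p) = 0.246032 * (-1.402294) = -0.345009
  p = 36/126 = 0.285714; ln(p) = -1.252764; p*ln(p) = 0.285714 * (-1.252764) = -0.357932
  p = 30/126 = 0.238095; ln(p) = -1.435086; p*ln(p) = 0.238095 * (-1.435086) = -0.341687
  p = 9/126 = 0.071429; ln(p) = -2.639051; p*ln(p) = 0.071429 * (-2.639051) = -0.188505
sum(p*ln(p)) = (-0.292151) + (-0.345009) + (-0.357932) + (-0.341687) + (-0.188505) = -1.525284
H' = -(-1.525284) = 1.525284 ≈ 1.5253

1.5253


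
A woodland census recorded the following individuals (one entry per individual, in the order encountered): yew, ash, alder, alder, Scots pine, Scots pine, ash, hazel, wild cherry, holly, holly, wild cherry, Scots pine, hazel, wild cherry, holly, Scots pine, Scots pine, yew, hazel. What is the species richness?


Total individuals logged = 20
Distinct species (count of individuals): yew (2), ash (2), alder (2), Scots pine (5), hazel (3), wild cherry (3), holly (3)
Species richness = number of distinct species = 7

7


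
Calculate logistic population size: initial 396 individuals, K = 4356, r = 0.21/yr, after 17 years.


(K - N0)/N0 = (4356 - 396)/396 = 3960/396 = 10.0000
r*t = 0.21 * 17 = 3.57; exp(-3.57) = 0.0281559
10.0000 * 0.0281559 = 0.281559
1 + 0.281559 = 1.28156
N = 4356 / 1.28156 = 3398.98 ≈ 3399

3399


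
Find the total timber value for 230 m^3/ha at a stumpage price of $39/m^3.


Value = 230 * 39 = $8970/ha

$8970/ha


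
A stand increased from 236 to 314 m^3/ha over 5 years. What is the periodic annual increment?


PAI = (V2 - V1) / period = (314 - 236) / 5 = 78 / 5 = 15.60 m^3/ha/yr

15.60 m^3/ha/yr


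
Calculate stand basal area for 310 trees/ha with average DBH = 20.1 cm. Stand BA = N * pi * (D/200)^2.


(D/200)^2 = (20.1/200)^2 = 0.1005^2 = 0.01010025
Individual BA = 3.141593 * 0.01010025 = 0.0317309 m^2
Stand BA = 310 * 0.0317309 = 9.83658 ≈ 9.84 m^2/ha

9.84 m^2/ha


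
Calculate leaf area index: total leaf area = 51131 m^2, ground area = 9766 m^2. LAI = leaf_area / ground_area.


LAI = 51131 / 9766 = 5.2356 ≈ 5.24

5.24


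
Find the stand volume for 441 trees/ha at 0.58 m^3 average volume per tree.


V_stand = 441 * 0.58 = 255.78 ≈ 255.8 m^3/ha

255.8 m^3/ha


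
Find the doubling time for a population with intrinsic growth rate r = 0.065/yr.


td = ln(2) / 0.065 = 0.693147 / 0.065 = 10.6638 ≈ 10.7 years

10.7 years


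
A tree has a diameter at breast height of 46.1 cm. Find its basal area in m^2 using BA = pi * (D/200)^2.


D/200 = 46.1/200 = 0.2305 m
(D/200)^2 = 0.2305^2 = 0.05313025
BA = 3.141593 * 0.05313025 = 0.166914 ≈ 0.1669 m^2

0.1669 m^2


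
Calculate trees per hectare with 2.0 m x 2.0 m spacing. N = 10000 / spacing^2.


N = 10000 / 2.0^2 = 10000 / 4 = 2500.00 ≈ 2500 trees/ha

2500 trees/ha


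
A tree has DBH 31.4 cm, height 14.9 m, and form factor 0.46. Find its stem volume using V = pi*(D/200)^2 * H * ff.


(D/200)^2 = (31.4/200)^2 = 0.157^2 = 0.024649
BA = 3.141593 * 0.024649 = 0.0774371 m^2
V = 0.0774371 * 14.9 * 0.46 = 0.530754 ≈ 0.531 m^3

0.531 m^3


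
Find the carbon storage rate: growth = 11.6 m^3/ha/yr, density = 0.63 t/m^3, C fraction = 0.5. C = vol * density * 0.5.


C = 11.6 * 0.63 * 0.5 = 3.654 ≈ 3.65 t C/ha/yr

3.65 t C/ha/yr


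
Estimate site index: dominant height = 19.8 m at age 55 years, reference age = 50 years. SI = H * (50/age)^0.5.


50/55 = 0.909091
(0.909091)^0.5 = 0.953463
SI = 19.8 * 0.953463 = 18.8786 ≈ 18.9 m

18.9 m


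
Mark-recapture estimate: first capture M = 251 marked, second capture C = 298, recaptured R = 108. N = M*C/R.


N = M * C / R = 251 * 298 / 108 = 74798 / 108 = 692.57 ≈ 693

693 individuals


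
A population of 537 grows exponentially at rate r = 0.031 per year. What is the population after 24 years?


r*t = 0.031 * 24 = 0.744
exp(0.744) = 2.10434
N = 537 * 2.10434 = 1130.03 ≈ 1130

1130


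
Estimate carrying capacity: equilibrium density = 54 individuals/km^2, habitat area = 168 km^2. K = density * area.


K = 54 * 168 = 9072 individuals

9072 individuals


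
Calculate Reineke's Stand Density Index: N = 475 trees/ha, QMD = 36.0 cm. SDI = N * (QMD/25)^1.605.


QMD/25 = 36.0/25 = 1.44
(1.44)^1.605 = exp(1.605 * ln(1.44)) = exp(1.605 * 0.364643) = exp(0.585252) = 1.79544
SDI = 475 * 1.79544 = 852.834 ≈ 853

853


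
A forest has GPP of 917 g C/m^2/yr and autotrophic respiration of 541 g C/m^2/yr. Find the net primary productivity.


NPP = GPP - Ra = 917 - 541 = 376 g C/m^2/yr

376 g C/m^2/yr


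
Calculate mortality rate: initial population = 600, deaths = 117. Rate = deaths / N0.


Mortality rate = 117 / 600 = 0.1950

0.1950


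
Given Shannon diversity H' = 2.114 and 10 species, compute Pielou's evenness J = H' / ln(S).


ln(10) = 2.30259
J = H' / ln(S) = 2.114 / 2.30259 = 0.918097 ≈ 0.9181

0.9181


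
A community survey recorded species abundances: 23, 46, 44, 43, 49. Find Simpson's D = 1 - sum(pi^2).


Total N = 23 + 46 + 44 + 43 + 49 = 205
Per-species terms:
  p = 23/205 = 0.112195; p^2 = 0.112195^2 = 0.012588
  p = 46/205 = 0.224390; p^2 = 0.224390^2 = 0.050351
  p = 44/205 = 0.214634; p^2 = 0.214634^2 = 0.046068
  p = 43/205 = 0.209756; p^2 = 0.209756^2 = 0.043998
  p = 49/205 = 0.239024; p^2 = 0.239024^2 = 0.057132
sum(p^2) = 0.012588 + 0.050351 + 0.046068 + 0.043998 + 0.057132 = 0.210137
D = 1 - 0.210137 = 0.789863 ≈ 0.7899

0.7899


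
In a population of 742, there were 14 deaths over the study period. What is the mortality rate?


Mortality rate = 14 / 742 = 0.018868 ≈ 0.0189

0.0189


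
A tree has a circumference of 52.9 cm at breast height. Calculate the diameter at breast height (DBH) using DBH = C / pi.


DBH = C / pi = 52.9 / 3.141593 = 16.8386 ≈ 16.84 cm

16.84 cm


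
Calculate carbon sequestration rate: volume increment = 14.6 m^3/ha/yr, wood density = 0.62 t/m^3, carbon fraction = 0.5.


C = 14.6 * 0.62 * 0.5 = 4.526 ≈ 4.53 t C/ha/yr

4.53 t C/ha/yr


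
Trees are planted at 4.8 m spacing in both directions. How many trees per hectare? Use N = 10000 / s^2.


N = 10000 / 4.8^2 = 10000 / 23.04 = 434.028 ≈ 434 trees/ha

434 trees/ha


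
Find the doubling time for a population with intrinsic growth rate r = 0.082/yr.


td = ln(2) / 0.082 = 0.693147 / 0.082 = 8.45301 ≈ 8.5 years

8.5 years


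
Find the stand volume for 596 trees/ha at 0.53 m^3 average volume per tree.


V_stand = 596 * 0.53 = 315.88 ≈ 315.9 m^3/ha

315.9 m^3/ha


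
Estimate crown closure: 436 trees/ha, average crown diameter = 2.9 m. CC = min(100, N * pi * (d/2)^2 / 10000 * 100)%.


(d/2)^2 = (2.9/2)^2 = 1.45^2 = 2.1025
Crown area = 3.141593 * 2.1025 = 6.60520 m^2
N * area / 10000 * 100 = 436 * 6.60520 / 10000 * 100 = 28.7987
CC = min(100, 28.7987) = 28.7987 ≈ 28.8%

28.8%


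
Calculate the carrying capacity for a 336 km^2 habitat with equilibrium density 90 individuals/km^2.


K = 90 * 336 = 30240 individuals

30240 individuals


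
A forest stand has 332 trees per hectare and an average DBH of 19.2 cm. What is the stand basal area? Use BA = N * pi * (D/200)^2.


(D/200)^2 = (19.2/200)^2 = 0.096^2 = 0.009216
Individual BA = 3.141593 * 0.009216 = 0.0289529 m^2
Stand BA = 332 * 0.0289529 = 9.61236 ≈ 9.61 m^2/ha

9.61 m^2/ha


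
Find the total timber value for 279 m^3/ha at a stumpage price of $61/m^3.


Value = 279 * 61 = $17019/ha

$17019/ha


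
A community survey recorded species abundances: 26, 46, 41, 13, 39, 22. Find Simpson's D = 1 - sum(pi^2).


Total N = 26 + 46 + 41 + 13 + 39 + 22 = 187
Per-species terms:
  p = 26/187 = 0.139037; p^2 = 0.139037^2 = 0.019331
  p = 46/187 = 0.245989; p^2 = 0.245989^2 = 0.060511
  p = 41/187 = 0.219251; p^2 = 0.219251^2 = 0.048071
  p = 13/187 = 0.069519; p^2 = 0.069519^2 = 0.004833
  p = 39/187 = 0.208556; p^2 = 0.208556^2 = 0.043496
  p = 22/187 = 0.117647; p^2 = 0.117647^2 = 0.013841
sum(p^2) = 0.019331 + 0.060511 + 0.048071 + 0.004833 + 0.043496 + 0.013841 = 0.190083
D = 1 - 0.190083 = 0.809917 ≈ 0.8099

0.8099
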